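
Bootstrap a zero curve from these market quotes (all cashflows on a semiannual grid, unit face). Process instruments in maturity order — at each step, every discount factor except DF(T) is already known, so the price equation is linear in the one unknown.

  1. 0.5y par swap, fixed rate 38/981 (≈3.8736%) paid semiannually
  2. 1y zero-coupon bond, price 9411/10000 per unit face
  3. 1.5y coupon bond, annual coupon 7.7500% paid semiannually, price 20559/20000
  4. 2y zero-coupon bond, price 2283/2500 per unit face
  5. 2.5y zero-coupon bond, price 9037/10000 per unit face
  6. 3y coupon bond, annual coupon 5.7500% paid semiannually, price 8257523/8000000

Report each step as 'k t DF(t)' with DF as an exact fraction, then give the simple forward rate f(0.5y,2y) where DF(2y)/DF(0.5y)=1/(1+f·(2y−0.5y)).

1 1/2 981/1000
2 1 9411/10000
3 3/2 9179/10000
4 2 2283/2500
5 5/2 9037/10000
6 3 2183/2500
f(0.5y,2y) = ((981/1000)/(2283/2500) − 1)/(3/2) = 113/2283 ≈ 4.9496%

step 1 [0.5y] swap r/2=19/981: DF=(1 − 19/981·(0))/(1+19/981) = 981/1000 ≈ 0.981000
step 2 [1y] zero: DF = P = 9411/10000 ≈ 0.941100
step 3 [1.5y] bond c/2=31/800: DF=(20559/20000 − 31/800·(0.981000+0.941100))/(1+31/800) = 9179/10000 ≈ 0.917900
step 4 [2y] zero: DF = P = 2283/2500 ≈ 0.913200
step 5 [2.5y] zero: DF = P = 9037/10000 ≈ 0.903700
step 6 [3y] bond c/2=23/800: DF=(8257523/8000000 − 23/800·(0.981000+0.941100+0.917900+0.913200+0.903700))/(1+23/800) = 2183/2500 ≈ 0.873200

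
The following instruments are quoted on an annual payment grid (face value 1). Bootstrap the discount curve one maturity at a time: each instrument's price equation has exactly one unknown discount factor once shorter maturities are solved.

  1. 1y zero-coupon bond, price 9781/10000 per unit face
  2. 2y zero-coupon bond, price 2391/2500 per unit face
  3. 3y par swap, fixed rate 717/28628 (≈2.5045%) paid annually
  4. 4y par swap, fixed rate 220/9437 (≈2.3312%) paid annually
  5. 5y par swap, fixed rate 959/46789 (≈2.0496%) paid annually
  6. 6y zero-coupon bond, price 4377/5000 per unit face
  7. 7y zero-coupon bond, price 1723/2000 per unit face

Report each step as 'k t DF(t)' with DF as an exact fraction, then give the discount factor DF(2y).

1 1 9781/10000
2 2 2391/2500
3 3 9283/10000
4 4 114/125
5 5 9041/10000
6 6 4377/5000
7 7 1723/2000
DF(2y) = 2391/2500 ≈ 0.956400

step 1 [1y] zero: DF = P = 9781/10000 ≈ 0.978100
step 2 [2y] zero: DF = P = 2391/2500 ≈ 0.956400
step 3 [3y] swap r/1=717/28628: DF=(1 − 717/28628·(0.978100+0.956400))/(1+717/28628) = 9283/10000 ≈ 0.928300
step 4 [4y] swap r/1=220/9437: DF=(1 − 220/9437·(0.978100+0.956400+0.928300))/(1+220/9437) = 114/125 ≈ 0.912000
step 5 [5y] swap r/1=959/46789: DF=(1 − 959/46789·(0.978100+0.956400+0.928300+0.912000))/(1+959/46789) = 9041/10000 ≈ 0.904100
step 6 [6y] zero: DF = P = 4377/5000 ≈ 0.875400
step 7 [7y] zero: DF = P = 1723/2000 ≈ 0.861500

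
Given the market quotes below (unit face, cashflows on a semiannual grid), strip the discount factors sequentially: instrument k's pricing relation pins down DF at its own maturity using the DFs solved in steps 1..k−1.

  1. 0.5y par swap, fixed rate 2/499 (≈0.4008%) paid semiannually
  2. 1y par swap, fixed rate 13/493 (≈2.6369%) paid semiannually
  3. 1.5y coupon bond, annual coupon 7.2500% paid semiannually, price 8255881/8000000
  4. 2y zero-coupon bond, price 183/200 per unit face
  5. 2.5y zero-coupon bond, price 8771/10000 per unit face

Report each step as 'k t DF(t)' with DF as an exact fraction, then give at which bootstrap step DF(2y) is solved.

1 1/2 499/500
2 1 487/500
3 3/2 9269/10000
4 2 183/200
5 5/2 8771/10000
DF(2y) is solved at step 4

step 1 [0.5y] swap r/2=1/499: DF=(1 − 1/499·(0))/(1+1/499) = 499/500 ≈ 0.998000
step 2 [1y] swap r/2=13/986: DF=(1 − 13/986·(0.998000))/(1+13/986) = 487/500 ≈ 0.974000
step 3 [1.5y] bond c/2=29/800: DF=(8255881/8000000 − 29/800·(0.998000+0.974000))/(1+29/800) = 9269/10000 ≈ 0.926900
step 4 [2y] zero: DF = P = 183/200 ≈ 0.915000
step 5 [2.5y] zero: DF = P = 8771/10000 ≈ 0.877100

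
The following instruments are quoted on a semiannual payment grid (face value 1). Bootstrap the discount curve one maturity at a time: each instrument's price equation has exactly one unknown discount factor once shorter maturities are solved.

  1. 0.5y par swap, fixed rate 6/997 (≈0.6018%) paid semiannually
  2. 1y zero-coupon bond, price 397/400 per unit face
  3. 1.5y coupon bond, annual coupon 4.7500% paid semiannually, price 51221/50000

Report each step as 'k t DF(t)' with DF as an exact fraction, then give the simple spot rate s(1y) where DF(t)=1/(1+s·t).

1 1/2 997/1000
2 1 397/400
3 3/2 1909/2000
s(1y) = (1/(397/400) − 1)/(1) = 3/397 ≈ 0.7557%

step 1 [0.5y] swap r/2=3/997: DF=(1 − 3/997·(0))/(1+3/997) = 997/1000 ≈ 0.997000
step 2 [1y] zero: DF = P = 397/400 ≈ 0.992500
step 3 [1.5y] bond c/2=19/800: DF=(51221/50000 − 19/800·(0.997000+0.992500))/(1+19/800) = 1909/2000 ≈ 0.954500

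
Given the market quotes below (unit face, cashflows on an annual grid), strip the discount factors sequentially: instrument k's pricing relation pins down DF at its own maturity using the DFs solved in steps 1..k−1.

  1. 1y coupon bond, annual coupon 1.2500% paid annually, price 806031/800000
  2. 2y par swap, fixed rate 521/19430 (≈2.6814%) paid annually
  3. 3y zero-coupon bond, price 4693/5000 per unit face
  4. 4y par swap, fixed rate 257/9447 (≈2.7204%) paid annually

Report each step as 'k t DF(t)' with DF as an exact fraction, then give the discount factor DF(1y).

step 1 [1y] bond c/1=1/80: DF=(806031/800000 − 1/80·(0))/(1+1/80) = 9951/10000 ≈ 0.995100
step 2 [2y] swap r/1=521/19430: DF=(1 − 521/19430·(0.995100))/(1+521/19430) = 9479/10000 ≈ 0.947900
step 3 [3y] zero: DF = P = 4693/5000 ≈ 0.938600
step 4 [4y] swap r/1=257/9447: DF=(1 − 257/9447·(0.995100+0.947900+0.938600))/(1+257/9447) = 2243/2500 ≈ 0.897200

1 1 9951/10000
2 2 9479/10000
3 3 4693/5000
4 4 2243/2500
DF(1y) = 9951/10000 ≈ 0.995100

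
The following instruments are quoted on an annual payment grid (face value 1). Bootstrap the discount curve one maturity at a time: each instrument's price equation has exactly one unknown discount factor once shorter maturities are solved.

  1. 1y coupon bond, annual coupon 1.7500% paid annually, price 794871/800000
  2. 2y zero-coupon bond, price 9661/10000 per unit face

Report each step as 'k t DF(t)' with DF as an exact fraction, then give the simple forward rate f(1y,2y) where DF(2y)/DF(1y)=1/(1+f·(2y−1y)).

step 1 [1y] bond c/1=7/400: DF=(794871/800000 − 7/400·(0))/(1+7/400) = 1953/2000 ≈ 0.976500
step 2 [2y] zero: DF = P = 9661/10000 ≈ 0.966100

1 1 1953/2000
2 2 9661/10000
f(1y,2y) = ((1953/2000)/(9661/10000) − 1)/(1) = 104/9661 ≈ 1.0765%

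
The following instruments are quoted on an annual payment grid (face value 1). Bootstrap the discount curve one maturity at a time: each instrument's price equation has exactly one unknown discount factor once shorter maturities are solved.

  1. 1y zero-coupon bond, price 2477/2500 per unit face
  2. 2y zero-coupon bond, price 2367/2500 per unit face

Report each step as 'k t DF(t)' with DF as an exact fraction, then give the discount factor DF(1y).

step 1 [1y] zero: DF = P = 2477/2500 ≈ 0.990800
step 2 [2y] zero: DF = P = 2367/2500 ≈ 0.946800

1 1 2477/2500
2 2 2367/2500
DF(1y) = 2477/2500 ≈ 0.990800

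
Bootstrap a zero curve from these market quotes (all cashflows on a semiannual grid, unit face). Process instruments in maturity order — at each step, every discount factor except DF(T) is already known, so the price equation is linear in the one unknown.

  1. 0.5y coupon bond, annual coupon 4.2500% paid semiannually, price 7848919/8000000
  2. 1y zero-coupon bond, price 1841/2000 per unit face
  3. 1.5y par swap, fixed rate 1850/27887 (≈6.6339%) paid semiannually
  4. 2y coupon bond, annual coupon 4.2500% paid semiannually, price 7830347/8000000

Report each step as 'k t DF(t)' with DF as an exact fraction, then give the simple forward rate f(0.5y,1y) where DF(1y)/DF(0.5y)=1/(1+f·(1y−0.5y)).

1 1/2 9607/10000
2 1 1841/2000
3 3/2 363/400
4 2 2251/2500
f(0.5y,1y) = ((9607/10000)/(1841/2000) − 1)/(1/2) = 804/9205 ≈ 8.7344%

step 1 [0.5y] bond c/2=17/800: DF=(7848919/8000000 − 17/800·(0))/(1+17/800) = 9607/10000 ≈ 0.960700
step 2 [1y] zero: DF = P = 1841/2000 ≈ 0.920500
step 3 [1.5y] swap r/2=925/27887: DF=(1 − 925/27887·(0.960700+0.920500))/(1+925/27887) = 363/400 ≈ 0.907500
step 4 [2y] bond c/2=17/800: DF=(7830347/8000000 − 17/800·(0.960700+0.920500+0.907500))/(1+17/800) = 2251/2500 ≈ 0.900400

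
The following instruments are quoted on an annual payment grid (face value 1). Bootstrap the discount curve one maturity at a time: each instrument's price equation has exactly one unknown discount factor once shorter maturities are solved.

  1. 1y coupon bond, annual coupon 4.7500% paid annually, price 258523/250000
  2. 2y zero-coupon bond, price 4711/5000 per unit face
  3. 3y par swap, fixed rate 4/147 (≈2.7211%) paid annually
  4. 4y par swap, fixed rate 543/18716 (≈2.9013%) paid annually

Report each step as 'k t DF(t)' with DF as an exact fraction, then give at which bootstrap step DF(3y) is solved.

step 1 [1y] bond c/1=19/400: DF=(258523/250000 − 19/400·(0))/(1+19/400) = 617/625 ≈ 0.987200
step 2 [2y] zero: DF = P = 4711/5000 ≈ 0.942200
step 3 [3y] swap r/1=4/147: DF=(1 − 4/147·(0.987200+0.942200))/(1+4/147) = 1153/1250 ≈ 0.922400
step 4 [4y] swap r/1=543/18716: DF=(1 − 543/18716·(0.987200+0.942200+0.922400))/(1+543/18716) = 4457/5000 ≈ 0.891400

1 1 617/625
2 2 4711/5000
3 3 1153/1250
4 4 4457/5000
DF(3y) is solved at step 3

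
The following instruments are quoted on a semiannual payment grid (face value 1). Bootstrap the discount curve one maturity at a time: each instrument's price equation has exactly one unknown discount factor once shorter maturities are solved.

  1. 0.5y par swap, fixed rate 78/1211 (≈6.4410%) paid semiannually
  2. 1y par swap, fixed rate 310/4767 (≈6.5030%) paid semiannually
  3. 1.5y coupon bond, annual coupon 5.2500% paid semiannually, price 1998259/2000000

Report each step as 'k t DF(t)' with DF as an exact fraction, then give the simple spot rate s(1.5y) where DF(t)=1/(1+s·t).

1 1/2 1211/1250
2 1 469/500
3 3/2 578/625
s(1.5y) = (1/(578/625) − 1)/(3/2) = 47/867 ≈ 5.4210%

step 1 [0.5y] swap r/2=39/1211: DF=(1 − 39/1211·(0))/(1+39/1211) = 1211/1250 ≈ 0.968800
step 2 [1y] swap r/2=155/4767: DF=(1 − 155/4767·(0.968800))/(1+155/4767) = 469/500 ≈ 0.938000
step 3 [1.5y] bond c/2=21/800: DF=(1998259/2000000 − 21/800·(0.968800+0.938000))/(1+21/800) = 578/625 ≈ 0.924800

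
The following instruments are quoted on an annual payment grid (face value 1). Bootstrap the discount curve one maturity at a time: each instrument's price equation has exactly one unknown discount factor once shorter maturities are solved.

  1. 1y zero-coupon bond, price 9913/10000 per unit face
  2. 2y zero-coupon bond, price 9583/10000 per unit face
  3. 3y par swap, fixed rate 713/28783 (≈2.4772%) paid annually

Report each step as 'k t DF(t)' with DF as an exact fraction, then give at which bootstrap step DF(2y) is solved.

1 1 9913/10000
2 2 9583/10000
3 3 9287/10000
DF(2y) is solved at step 2

step 1 [1y] zero: DF = P = 9913/10000 ≈ 0.991300
step 2 [2y] zero: DF = P = 9583/10000 ≈ 0.958300
step 3 [3y] swap r/1=713/28783: DF=(1 − 713/28783·(0.991300+0.958300))/(1+713/28783) = 9287/10000 ≈ 0.928700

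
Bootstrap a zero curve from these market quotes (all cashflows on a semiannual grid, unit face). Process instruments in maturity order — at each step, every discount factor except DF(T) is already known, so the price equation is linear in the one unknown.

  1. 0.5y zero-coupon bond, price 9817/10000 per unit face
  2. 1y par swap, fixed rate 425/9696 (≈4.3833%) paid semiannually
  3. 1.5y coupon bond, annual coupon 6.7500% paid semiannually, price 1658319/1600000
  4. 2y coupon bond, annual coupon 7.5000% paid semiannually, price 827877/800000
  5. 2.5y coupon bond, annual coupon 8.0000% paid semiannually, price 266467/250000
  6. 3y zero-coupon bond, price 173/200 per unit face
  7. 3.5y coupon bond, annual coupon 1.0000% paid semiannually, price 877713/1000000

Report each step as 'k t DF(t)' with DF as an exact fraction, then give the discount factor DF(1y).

step 1 [0.5y] zero: DF = P = 9817/10000 ≈ 0.981700
step 2 [1y] swap r/2=425/19392: DF=(1 − 425/19392·(0.981700))/(1+425/19392) = 383/400 ≈ 0.957500
step 3 [1.5y] bond c/2=27/800: DF=(1658319/1600000 − 27/800·(0.981700+0.957500))/(1+27/800) = 9393/10000 ≈ 0.939300
step 4 [2y] bond c/2=3/80: DF=(827877/800000 − 3/80·(0.981700+0.957500+0.939300))/(1+3/80) = 4467/5000 ≈ 0.893400
step 5 [2.5y] bond c/2=1/25: DF=(266467/250000 − 1/25·(0.981700+0.957500+0.939300+0.893400))/(1+1/25) = 4399/5000 ≈ 0.879800
step 6 [3y] zero: DF = P = 173/200 ≈ 0.865000
step 7 [3.5y] bond c/2=1/200: DF=(877713/1000000 − 1/200·(0.981700+0.957500+0.939300+0.893400+0.879800+0.865000))/(1+1/200) = 8459/10000 ≈ 0.845900

1 1/2 9817/10000
2 1 383/400
3 3/2 9393/10000
4 2 4467/5000
5 5/2 4399/5000
6 3 173/200
7 7/2 8459/10000
DF(1y) = 383/400 ≈ 0.957500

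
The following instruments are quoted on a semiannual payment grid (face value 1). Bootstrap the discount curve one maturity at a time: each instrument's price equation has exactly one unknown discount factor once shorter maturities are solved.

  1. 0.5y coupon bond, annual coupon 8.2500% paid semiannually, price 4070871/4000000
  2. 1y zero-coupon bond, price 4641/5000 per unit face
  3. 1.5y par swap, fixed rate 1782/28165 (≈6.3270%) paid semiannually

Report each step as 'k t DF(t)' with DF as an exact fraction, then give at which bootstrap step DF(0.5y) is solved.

step 1 [0.5y] bond c/2=33/800: DF=(4070871/4000000 − 33/800·(0))/(1+33/800) = 4887/5000 ≈ 0.977400
step 2 [1y] zero: DF = P = 4641/5000 ≈ 0.928200
step 3 [1.5y] swap r/2=891/28165: DF=(1 − 891/28165·(0.977400+0.928200))/(1+891/28165) = 9109/10000 ≈ 0.910900

1 1/2 4887/5000
2 1 4641/5000
3 3/2 9109/10000
DF(0.5y) is solved at step 1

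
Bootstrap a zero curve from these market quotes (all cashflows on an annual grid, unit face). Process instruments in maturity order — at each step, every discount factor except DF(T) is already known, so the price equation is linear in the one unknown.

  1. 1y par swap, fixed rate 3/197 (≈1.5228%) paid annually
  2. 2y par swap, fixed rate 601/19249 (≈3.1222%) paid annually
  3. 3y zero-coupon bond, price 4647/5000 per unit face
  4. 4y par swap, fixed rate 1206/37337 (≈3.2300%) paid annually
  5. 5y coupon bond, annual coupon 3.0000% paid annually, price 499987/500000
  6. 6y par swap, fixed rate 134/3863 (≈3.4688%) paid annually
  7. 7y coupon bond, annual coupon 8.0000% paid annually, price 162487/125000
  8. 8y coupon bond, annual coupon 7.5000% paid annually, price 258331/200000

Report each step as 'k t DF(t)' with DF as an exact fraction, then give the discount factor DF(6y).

1 1 197/200
2 2 9399/10000
3 3 4647/5000
4 4 4397/5000
5 5 8621/10000
6 6 2031/2500
7 7 803/1000
8 8 3841/5000
DF(6y) = 2031/2500 ≈ 0.812400

step 1 [1y] swap r/1=3/197: DF=(1 − 3/197·(0))/(1+3/197) = 197/200 ≈ 0.985000
step 2 [2y] swap r/1=601/19249: DF=(1 − 601/19249·(0.985000))/(1+601/19249) = 9399/10000 ≈ 0.939900
step 3 [3y] zero: DF = P = 4647/5000 ≈ 0.929400
step 4 [4y] swap r/1=1206/37337: DF=(1 − 1206/37337·(0.985000+0.939900+0.929400))/(1+1206/37337) = 4397/5000 ≈ 0.879400
step 5 [5y] bond c/1=3/100: DF=(499987/500000 − 3/100·(0.985000+0.939900+0.929400+0.879400))/(1+3/100) = 8621/10000 ≈ 0.862100
step 6 [6y] swap r/1=134/3863: DF=(1 − 134/3863·(0.985000+0.939900+0.929400+0.879400+0.862100))/(1+134/3863) = 2031/2500 ≈ 0.812400
step 7 [7y] bond c/1=2/25: DF=(162487/125000 − 2/25·(0.985000+0.939900+0.929400+0.879400+0.862100+0.812400))/(1+2/25) = 803/1000 ≈ 0.803000
step 8 [8y] bond c/1=3/40: DF=(258331/200000 − 3/40·(0.985000+0.939900+0.929400+0.879400+0.862100+0.812400+0.803000))/(1+3/40) = 3841/5000 ≈ 0.768200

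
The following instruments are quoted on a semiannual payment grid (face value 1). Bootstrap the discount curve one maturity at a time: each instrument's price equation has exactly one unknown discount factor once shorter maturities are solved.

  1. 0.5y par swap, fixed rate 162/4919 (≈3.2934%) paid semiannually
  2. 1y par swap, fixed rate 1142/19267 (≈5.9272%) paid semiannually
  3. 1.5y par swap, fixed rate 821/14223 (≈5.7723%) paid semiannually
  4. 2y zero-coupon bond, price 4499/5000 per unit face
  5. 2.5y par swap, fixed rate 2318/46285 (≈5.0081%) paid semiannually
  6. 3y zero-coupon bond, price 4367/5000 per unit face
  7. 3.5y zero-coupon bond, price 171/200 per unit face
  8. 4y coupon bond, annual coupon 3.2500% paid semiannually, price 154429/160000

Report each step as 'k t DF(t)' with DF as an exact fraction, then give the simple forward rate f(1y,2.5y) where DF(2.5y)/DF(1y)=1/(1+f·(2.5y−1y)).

1 1/2 4919/5000
2 1 9429/10000
3 3/2 9179/10000
4 2 4499/5000
5 5/2 8841/10000
6 3 4367/5000
7 7/2 171/200
8 4 8481/10000
f(1y,2.5y) = ((9429/10000)/(8841/10000) − 1)/(3/2) = 56/1263 ≈ 4.4339%

step 1 [0.5y] swap r/2=81/4919: DF=(1 − 81/4919·(0))/(1+81/4919) = 4919/5000 ≈ 0.983800
step 2 [1y] swap r/2=571/19267: DF=(1 − 571/19267·(0.983800))/(1+571/19267) = 9429/10000 ≈ 0.942900
step 3 [1.5y] swap r/2=821/28446: DF=(1 − 821/28446·(0.983800+0.942900))/(1+821/28446) = 9179/10000 ≈ 0.917900
step 4 [2y] zero: DF = P = 4499/5000 ≈ 0.899800
step 5 [2.5y] swap r/2=1159/46285: DF=(1 − 1159/46285·(0.983800+0.942900+0.917900+0.899800))/(1+1159/46285) = 8841/10000 ≈ 0.884100
step 6 [3y] zero: DF = P = 4367/5000 ≈ 0.873400
step 7 [3.5y] zero: DF = P = 171/200 ≈ 0.855000
step 8 [4y] bond c/2=13/800: DF=(154429/160000 − 13/800·(0.983800+0.942900+0.917900+0.899800+0.884100+0.873400+0.855000))/(1+13/800) = 8481/10000 ≈ 0.848100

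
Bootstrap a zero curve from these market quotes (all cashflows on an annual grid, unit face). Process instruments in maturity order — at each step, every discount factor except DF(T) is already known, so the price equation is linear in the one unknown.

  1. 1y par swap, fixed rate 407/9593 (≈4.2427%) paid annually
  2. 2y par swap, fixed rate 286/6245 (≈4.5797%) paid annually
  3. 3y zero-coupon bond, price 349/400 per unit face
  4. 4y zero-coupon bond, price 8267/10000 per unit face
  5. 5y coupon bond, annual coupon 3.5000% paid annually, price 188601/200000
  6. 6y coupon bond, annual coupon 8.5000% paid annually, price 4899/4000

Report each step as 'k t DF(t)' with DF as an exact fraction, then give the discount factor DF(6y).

1 1 9593/10000
2 2 4571/5000
3 3 349/400
4 4 8267/10000
5 5 7903/10000
6 6 787/1000
DF(6y) = 787/1000 ≈ 0.787000

step 1 [1y] swap r/1=407/9593: DF=(1 − 407/9593·(0))/(1+407/9593) = 9593/10000 ≈ 0.959300
step 2 [2y] swap r/1=286/6245: DF=(1 − 286/6245·(0.959300))/(1+286/6245) = 4571/5000 ≈ 0.914200
step 3 [3y] zero: DF = P = 349/400 ≈ 0.872500
step 4 [4y] zero: DF = P = 8267/10000 ≈ 0.826700
step 5 [5y] bond c/1=7/200: DF=(188601/200000 − 7/200·(0.959300+0.914200+0.872500+0.826700))/(1+7/200) = 7903/10000 ≈ 0.790300
step 6 [6y] bond c/1=17/200: DF=(4899/4000 − 17/200·(0.959300+0.914200+0.872500+0.826700+0.790300))/(1+17/200) = 787/1000 ≈ 0.787000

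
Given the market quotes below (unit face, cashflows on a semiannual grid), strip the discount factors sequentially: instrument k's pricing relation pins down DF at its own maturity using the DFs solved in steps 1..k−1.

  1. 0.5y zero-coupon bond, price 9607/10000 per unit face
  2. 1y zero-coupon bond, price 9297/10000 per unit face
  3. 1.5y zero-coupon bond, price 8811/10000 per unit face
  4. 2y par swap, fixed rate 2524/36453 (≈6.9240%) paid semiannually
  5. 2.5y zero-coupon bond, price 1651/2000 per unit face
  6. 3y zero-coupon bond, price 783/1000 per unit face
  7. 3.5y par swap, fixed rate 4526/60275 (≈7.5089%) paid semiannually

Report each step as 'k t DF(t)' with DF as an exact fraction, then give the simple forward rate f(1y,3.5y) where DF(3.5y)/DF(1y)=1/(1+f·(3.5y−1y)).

1 1/2 9607/10000
2 1 9297/10000
3 3/2 8811/10000
4 2 4369/5000
5 5/2 1651/2000
6 3 783/1000
7 7/2 7737/10000
f(1y,3.5y) = ((9297/10000)/(7737/10000) − 1)/(5/2) = 208/2579 ≈ 8.0651%

step 1 [0.5y] zero: DF = P = 9607/10000 ≈ 0.960700
step 2 [1y] zero: DF = P = 9297/10000 ≈ 0.929700
step 3 [1.5y] zero: DF = P = 8811/10000 ≈ 0.881100
step 4 [2y] swap r/2=1262/36453: DF=(1 − 1262/36453·(0.960700+0.929700+0.881100))/(1+1262/36453) = 4369/5000 ≈ 0.873800
step 5 [2.5y] zero: DF = P = 1651/2000 ≈ 0.825500
step 6 [3y] zero: DF = P = 783/1000 ≈ 0.783000
step 7 [3.5y] swap r/2=2263/60275: DF=(1 − 2263/60275·(0.960700+0.929700+0.881100+0.873800+0.825500+0.783000))/(1+2263/60275) = 7737/10000 ≈ 0.773700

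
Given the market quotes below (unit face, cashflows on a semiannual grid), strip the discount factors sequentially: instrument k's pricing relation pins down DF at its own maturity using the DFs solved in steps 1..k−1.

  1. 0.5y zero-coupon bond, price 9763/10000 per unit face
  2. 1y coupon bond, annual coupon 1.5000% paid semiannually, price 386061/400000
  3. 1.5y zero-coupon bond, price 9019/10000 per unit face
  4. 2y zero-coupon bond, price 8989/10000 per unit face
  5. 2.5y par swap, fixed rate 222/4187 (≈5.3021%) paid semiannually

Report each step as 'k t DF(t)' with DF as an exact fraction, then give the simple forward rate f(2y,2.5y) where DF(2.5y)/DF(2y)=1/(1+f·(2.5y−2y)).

step 1 [0.5y] zero: DF = P = 9763/10000 ≈ 0.976300
step 2 [1y] bond c/2=3/400: DF=(386061/400000 − 3/400·(0.976300))/(1+3/400) = 9507/10000 ≈ 0.950700
step 3 [1.5y] zero: DF = P = 9019/10000 ≈ 0.901900
step 4 [2y] zero: DF = P = 8989/10000 ≈ 0.898900
step 5 [2.5y] swap r/2=111/4187: DF=(1 − 111/4187·(0.976300+0.950700+0.901900+0.898900))/(1+111/4187) = 8779/10000 ≈ 0.877900

1 1/2 9763/10000
2 1 9507/10000
3 3/2 9019/10000
4 2 8989/10000
5 5/2 8779/10000
f(2y,2.5y) = ((8989/10000)/(8779/10000) − 1)/(1/2) = 420/8779 ≈ 4.7841%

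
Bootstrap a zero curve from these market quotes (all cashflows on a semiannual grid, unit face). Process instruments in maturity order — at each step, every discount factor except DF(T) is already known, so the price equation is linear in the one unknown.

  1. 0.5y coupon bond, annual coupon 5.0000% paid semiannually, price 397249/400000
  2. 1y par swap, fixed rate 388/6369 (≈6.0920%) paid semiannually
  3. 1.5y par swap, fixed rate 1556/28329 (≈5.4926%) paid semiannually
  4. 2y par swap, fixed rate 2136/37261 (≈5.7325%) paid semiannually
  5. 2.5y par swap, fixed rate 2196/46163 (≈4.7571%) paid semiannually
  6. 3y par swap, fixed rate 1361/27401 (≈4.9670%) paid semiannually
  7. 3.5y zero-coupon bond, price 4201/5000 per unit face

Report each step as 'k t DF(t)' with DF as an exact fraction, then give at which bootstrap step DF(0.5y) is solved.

step 1 [0.5y] bond c/2=1/40: DF=(397249/400000 − 1/40·(0))/(1+1/40) = 9689/10000 ≈ 0.968900
step 2 [1y] swap r/2=194/6369: DF=(1 − 194/6369·(0.968900))/(1+194/6369) = 4709/5000 ≈ 0.941800
step 3 [1.5y] swap r/2=778/28329: DF=(1 − 778/28329·(0.968900+0.941800))/(1+778/28329) = 4611/5000 ≈ 0.922200
step 4 [2y] swap r/2=1068/37261: DF=(1 − 1068/37261·(0.968900+0.941800+0.922200))/(1+1068/37261) = 2233/2500 ≈ 0.893200
step 5 [2.5y] swap r/2=1098/46163: DF=(1 − 1098/46163·(0.968900+0.941800+0.922200+0.893200))/(1+1098/46163) = 4451/5000 ≈ 0.890200
step 6 [3y] swap r/2=1361/54802: DF=(1 − 1361/54802·(0.968900+0.941800+0.922200+0.893200+0.890200))/(1+1361/54802) = 8639/10000 ≈ 0.863900
step 7 [3.5y] zero: DF = P = 4201/5000 ≈ 0.840200

1 1/2 9689/10000
2 1 4709/5000
3 3/2 4611/5000
4 2 2233/2500
5 5/2 4451/5000
6 3 8639/10000
7 7/2 4201/5000
DF(0.5y) is solved at step 1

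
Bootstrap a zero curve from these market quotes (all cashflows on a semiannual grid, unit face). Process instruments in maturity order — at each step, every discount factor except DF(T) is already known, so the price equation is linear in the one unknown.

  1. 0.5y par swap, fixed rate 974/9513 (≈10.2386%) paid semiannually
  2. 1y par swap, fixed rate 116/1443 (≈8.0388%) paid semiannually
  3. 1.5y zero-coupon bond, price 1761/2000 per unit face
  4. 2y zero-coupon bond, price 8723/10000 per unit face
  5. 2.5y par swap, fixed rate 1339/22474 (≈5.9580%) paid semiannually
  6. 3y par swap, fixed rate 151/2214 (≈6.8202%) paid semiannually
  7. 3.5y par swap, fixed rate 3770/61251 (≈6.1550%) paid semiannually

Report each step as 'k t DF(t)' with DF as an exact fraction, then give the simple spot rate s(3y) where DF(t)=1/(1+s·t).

1 1/2 9513/10000
2 1 4623/5000
3 3/2 1761/2000
4 2 8723/10000
5 5/2 8661/10000
6 3 2047/2500
7 7/2 1623/2000
s(3y) = (1/(2047/2500) − 1)/(3) = 151/2047 ≈ 7.3766%

step 1 [0.5y] swap r/2=487/9513: DF=(1 − 487/9513·(0))/(1+487/9513) = 9513/10000 ≈ 0.951300
step 2 [1y] swap r/2=58/1443: DF=(1 − 58/1443·(0.951300))/(1+58/1443) = 4623/5000 ≈ 0.924600
step 3 [1.5y] zero: DF = P = 1761/2000 ≈ 0.880500
step 4 [2y] zero: DF = P = 8723/10000 ≈ 0.872300
step 5 [2.5y] swap r/2=1339/44948: DF=(1 − 1339/44948·(0.951300+0.924600+0.880500+0.872300))/(1+1339/44948) = 8661/10000 ≈ 0.866100
step 6 [3y] swap r/2=151/4428: DF=(1 − 151/4428·(0.951300+0.924600+0.880500+0.872300+0.866100))/(1+151/4428) = 2047/2500 ≈ 0.818800
step 7 [3.5y] swap r/2=1885/61251: DF=(1 − 1885/61251·(0.951300+0.924600+0.880500+0.872300+0.866100+0.818800))/(1+1885/61251) = 1623/2000 ≈ 0.811500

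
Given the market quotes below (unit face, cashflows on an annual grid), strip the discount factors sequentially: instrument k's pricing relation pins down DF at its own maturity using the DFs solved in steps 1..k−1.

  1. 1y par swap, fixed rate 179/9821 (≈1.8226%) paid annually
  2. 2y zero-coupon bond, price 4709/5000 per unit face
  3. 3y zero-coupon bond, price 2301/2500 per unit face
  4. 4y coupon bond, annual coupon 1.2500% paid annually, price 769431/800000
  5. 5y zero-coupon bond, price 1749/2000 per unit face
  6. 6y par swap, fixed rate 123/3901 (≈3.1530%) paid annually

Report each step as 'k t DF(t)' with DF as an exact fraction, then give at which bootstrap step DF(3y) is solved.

step 1 [1y] swap r/1=179/9821: DF=(1 − 179/9821·(0))/(1+179/9821) = 9821/10000 ≈ 0.982100
step 2 [2y] zero: DF = P = 4709/5000 ≈ 0.941800
step 3 [3y] zero: DF = P = 2301/2500 ≈ 0.920400
step 4 [4y] bond c/1=1/80: DF=(769431/800000 − 1/80·(0.982100+0.941800+0.920400))/(1+1/80) = 2287/2500 ≈ 0.914800
step 5 [5y] zero: DF = P = 1749/2000 ≈ 0.874500
step 6 [6y] swap r/1=123/3901: DF=(1 − 123/3901·(0.982100+0.941800+0.920400+0.914800+0.874500))/(1+123/3901) = 4139/5000 ≈ 0.827800

1 1 9821/10000
2 2 4709/5000
3 3 2301/2500
4 4 2287/2500
5 5 1749/2000
6 6 4139/5000
DF(3y) is solved at step 3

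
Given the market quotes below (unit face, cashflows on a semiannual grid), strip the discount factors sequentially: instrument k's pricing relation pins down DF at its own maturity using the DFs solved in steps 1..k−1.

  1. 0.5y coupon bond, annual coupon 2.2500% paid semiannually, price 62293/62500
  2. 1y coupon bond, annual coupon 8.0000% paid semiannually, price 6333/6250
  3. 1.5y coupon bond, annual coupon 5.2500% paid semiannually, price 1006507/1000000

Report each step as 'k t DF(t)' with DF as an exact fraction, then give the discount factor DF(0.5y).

step 1 [0.5y] bond c/2=9/800: DF=(62293/62500 − 9/800·(0))/(1+9/800) = 616/625 ≈ 0.985600
step 2 [1y] bond c/2=1/25: DF=(6333/6250 − 1/25·(0.985600))/(1+1/25) = 2341/2500 ≈ 0.936400
step 3 [1.5y] bond c/2=21/800: DF=(1006507/1000000 − 21/800·(0.985600+0.936400))/(1+21/800) = 2329/2500 ≈ 0.931600

1 1/2 616/625
2 1 2341/2500
3 3/2 2329/2500
DF(0.5y) = 616/625 ≈ 0.985600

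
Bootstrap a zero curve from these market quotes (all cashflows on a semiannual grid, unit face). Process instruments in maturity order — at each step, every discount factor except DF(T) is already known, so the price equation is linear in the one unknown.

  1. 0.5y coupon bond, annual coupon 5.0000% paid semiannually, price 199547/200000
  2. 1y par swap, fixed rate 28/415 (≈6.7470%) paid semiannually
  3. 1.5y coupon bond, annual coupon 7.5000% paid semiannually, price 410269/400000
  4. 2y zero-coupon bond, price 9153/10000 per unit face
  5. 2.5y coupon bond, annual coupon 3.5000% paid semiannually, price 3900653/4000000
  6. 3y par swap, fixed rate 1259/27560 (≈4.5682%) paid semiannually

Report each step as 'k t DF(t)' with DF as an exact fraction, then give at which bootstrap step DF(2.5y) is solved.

1 1/2 4867/5000
2 1 2339/2500
3 3/2 2299/2500
4 2 9153/10000
5 5/2 447/500
6 3 8741/10000
DF(2.5y) is solved at step 5

step 1 [0.5y] bond c/2=1/40: DF=(199547/200000 − 1/40·(0))/(1+1/40) = 4867/5000 ≈ 0.973400
step 2 [1y] swap r/2=14/415: DF=(1 − 14/415·(0.973400))/(1+14/415) = 2339/2500 ≈ 0.935600
step 3 [1.5y] bond c/2=3/80: DF=(410269/400000 − 3/80·(0.973400+0.935600))/(1+3/80) = 2299/2500 ≈ 0.919600
step 4 [2y] zero: DF = P = 9153/10000 ≈ 0.915300
step 5 [2.5y] bond c/2=7/400: DF=(3900653/4000000 − 7/400·(0.973400+0.935600+0.919600+0.915300))/(1+7/400) = 447/500 ≈ 0.894000
step 6 [3y] swap r/2=1259/55120: DF=(1 − 1259/55120·(0.973400+0.935600+0.919600+0.915300+0.894000))/(1+1259/55120) = 8741/10000 ≈ 0.874100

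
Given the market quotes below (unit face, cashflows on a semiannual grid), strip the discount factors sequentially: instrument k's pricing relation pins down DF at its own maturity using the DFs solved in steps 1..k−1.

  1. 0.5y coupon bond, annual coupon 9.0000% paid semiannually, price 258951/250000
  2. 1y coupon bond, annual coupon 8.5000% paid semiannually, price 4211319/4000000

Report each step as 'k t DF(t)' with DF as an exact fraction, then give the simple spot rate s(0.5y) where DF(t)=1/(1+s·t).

step 1 [0.5y] bond c/2=9/200: DF=(258951/250000 − 9/200·(0))/(1+9/200) = 1239/1250 ≈ 0.991200
step 2 [1y] bond c/2=17/400: DF=(4211319/4000000 − 17/400·(0.991200))/(1+17/400) = 1939/2000 ≈ 0.969500

1 1/2 1239/1250
2 1 1939/2000
s(0.5y) = (1/(1239/1250) − 1)/(1/2) = 22/1239 ≈ 1.7756%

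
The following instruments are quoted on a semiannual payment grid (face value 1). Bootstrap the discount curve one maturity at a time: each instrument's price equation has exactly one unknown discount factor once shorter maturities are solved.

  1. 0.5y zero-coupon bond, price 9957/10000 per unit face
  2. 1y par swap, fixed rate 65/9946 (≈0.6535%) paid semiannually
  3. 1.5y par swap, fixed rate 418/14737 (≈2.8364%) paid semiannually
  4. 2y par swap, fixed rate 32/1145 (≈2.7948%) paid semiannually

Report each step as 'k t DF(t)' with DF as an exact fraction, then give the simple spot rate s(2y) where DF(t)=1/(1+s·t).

1 1/2 9957/10000
2 1 1987/2000
3 3/2 4791/5000
4 2 591/625
s(2y) = (1/(591/625) − 1)/(2) = 17/591 ≈ 2.8765%

step 1 [0.5y] zero: DF = P = 9957/10000 ≈ 0.995700
step 2 [1y] swap r/2=65/19892: DF=(1 − 65/19892·(0.995700))/(1+65/19892) = 1987/2000 ≈ 0.993500
step 3 [1.5y] swap r/2=209/14737: DF=(1 − 209/14737·(0.995700+0.993500))/(1+209/14737) = 4791/5000 ≈ 0.958200
step 4 [2y] swap r/2=16/1145: DF=(1 − 16/1145·(0.995700+0.993500+0.958200))/(1+16/1145) = 591/625 ≈ 0.945600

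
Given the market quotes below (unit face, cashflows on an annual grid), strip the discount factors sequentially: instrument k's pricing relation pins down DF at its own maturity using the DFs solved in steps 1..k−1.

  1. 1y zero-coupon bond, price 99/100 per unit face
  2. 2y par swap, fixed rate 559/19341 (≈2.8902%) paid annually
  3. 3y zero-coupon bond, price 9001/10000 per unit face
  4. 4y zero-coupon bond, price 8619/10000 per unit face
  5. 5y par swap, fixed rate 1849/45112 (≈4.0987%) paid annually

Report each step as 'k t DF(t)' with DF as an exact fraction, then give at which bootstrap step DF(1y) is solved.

step 1 [1y] zero: DF = P = 99/100 ≈ 0.990000
step 2 [2y] swap r/1=559/19341: DF=(1 − 559/19341·(0.990000))/(1+559/19341) = 9441/10000 ≈ 0.944100
step 3 [3y] zero: DF = P = 9001/10000 ≈ 0.900100
step 4 [4y] zero: DF = P = 8619/10000 ≈ 0.861900
step 5 [5y] swap r/1=1849/45112: DF=(1 − 1849/45112·(0.990000+0.944100+0.900100+0.861900))/(1+1849/45112) = 8151/10000 ≈ 0.815100

1 1 99/100
2 2 9441/10000
3 3 9001/10000
4 4 8619/10000
5 5 8151/10000
DF(1y) is solved at step 1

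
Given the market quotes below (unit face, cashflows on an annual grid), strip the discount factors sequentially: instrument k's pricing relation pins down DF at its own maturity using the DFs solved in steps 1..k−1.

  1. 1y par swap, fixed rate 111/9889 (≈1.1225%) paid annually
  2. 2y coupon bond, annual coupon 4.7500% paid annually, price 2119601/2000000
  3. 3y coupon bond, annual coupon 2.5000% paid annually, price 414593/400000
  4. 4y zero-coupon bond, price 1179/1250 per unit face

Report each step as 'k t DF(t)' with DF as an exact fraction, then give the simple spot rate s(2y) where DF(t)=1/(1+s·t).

1 1 9889/10000
2 2 9669/10000
3 3 1927/2000
4 4 1179/1250
s(2y) = (1/(9669/10000) − 1)/(2) = 331/19338 ≈ 1.7117%

step 1 [1y] swap r/1=111/9889: DF=(1 − 111/9889·(0))/(1+111/9889) = 9889/10000 ≈ 0.988900
step 2 [2y] bond c/1=19/400: DF=(2119601/2000000 − 19/400·(0.988900))/(1+19/400) = 9669/10000 ≈ 0.966900
step 3 [3y] bond c/1=1/40: DF=(414593/400000 − 1/40·(0.988900+0.966900))/(1+1/40) = 1927/2000 ≈ 0.963500
step 4 [4y] zero: DF = P = 1179/1250 ≈ 0.943200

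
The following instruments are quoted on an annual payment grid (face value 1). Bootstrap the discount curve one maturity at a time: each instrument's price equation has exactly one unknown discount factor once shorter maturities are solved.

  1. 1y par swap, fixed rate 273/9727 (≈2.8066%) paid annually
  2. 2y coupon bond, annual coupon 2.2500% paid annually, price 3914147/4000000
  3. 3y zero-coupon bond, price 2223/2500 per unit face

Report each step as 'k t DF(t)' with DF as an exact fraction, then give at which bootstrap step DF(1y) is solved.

step 1 [1y] swap r/1=273/9727: DF=(1 − 273/9727·(0))/(1+273/9727) = 9727/10000 ≈ 0.972700
step 2 [2y] bond c/1=9/400: DF=(3914147/4000000 − 9/400·(0.972700))/(1+9/400) = 2339/2500 ≈ 0.935600
step 3 [3y] zero: DF = P = 2223/2500 ≈ 0.889200

1 1 9727/10000
2 2 2339/2500
3 3 2223/2500
DF(1y) is solved at step 1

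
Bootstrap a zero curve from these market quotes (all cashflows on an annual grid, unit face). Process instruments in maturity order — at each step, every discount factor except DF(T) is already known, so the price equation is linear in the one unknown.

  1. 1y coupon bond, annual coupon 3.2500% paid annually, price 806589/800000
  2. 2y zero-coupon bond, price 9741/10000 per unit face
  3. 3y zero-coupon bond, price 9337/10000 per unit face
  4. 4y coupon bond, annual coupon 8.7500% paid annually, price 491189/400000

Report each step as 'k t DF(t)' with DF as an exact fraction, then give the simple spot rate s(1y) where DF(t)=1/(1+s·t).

1 1 1953/2000
2 2 9741/10000
3 3 9337/10000
4 4 8971/10000
s(1y) = (1/(1953/2000) − 1)/(1) = 47/1953 ≈ 2.4066%

step 1 [1y] bond c/1=13/400: DF=(806589/800000 − 13/400·(0))/(1+13/400) = 1953/2000 ≈ 0.976500
step 2 [2y] zero: DF = P = 9741/10000 ≈ 0.974100
step 3 [3y] zero: DF = P = 9337/10000 ≈ 0.933700
step 4 [4y] bond c/1=7/80: DF=(491189/400000 − 7/80·(0.976500+0.974100+0.933700))/(1+7/80) = 8971/10000 ≈ 0.897100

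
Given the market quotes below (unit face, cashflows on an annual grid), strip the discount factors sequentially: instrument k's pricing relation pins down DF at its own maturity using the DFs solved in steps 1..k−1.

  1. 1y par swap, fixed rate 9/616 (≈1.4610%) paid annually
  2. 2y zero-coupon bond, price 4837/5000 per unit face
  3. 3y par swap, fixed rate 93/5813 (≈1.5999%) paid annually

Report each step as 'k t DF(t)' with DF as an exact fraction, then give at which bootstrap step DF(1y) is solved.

1 1 616/625
2 2 4837/5000
3 3 1907/2000
DF(1y) is solved at step 1

step 1 [1y] swap r/1=9/616: DF=(1 − 9/616·(0))/(1+9/616) = 616/625 ≈ 0.985600
step 2 [2y] zero: DF = P = 4837/5000 ≈ 0.967400
step 3 [3y] swap r/1=93/5813: DF=(1 − 93/5813·(0.985600+0.967400))/(1+93/5813) = 1907/2000 ≈ 0.953500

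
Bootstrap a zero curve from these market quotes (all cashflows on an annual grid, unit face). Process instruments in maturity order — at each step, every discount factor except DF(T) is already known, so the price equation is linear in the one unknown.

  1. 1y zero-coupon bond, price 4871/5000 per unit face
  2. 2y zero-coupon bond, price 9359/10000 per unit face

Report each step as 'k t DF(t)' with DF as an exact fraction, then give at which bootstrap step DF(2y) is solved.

step 1 [1y] zero: DF = P = 4871/5000 ≈ 0.974200
step 2 [2y] zero: DF = P = 9359/10000 ≈ 0.935900

1 1 4871/5000
2 2 9359/10000
DF(2y) is solved at step 2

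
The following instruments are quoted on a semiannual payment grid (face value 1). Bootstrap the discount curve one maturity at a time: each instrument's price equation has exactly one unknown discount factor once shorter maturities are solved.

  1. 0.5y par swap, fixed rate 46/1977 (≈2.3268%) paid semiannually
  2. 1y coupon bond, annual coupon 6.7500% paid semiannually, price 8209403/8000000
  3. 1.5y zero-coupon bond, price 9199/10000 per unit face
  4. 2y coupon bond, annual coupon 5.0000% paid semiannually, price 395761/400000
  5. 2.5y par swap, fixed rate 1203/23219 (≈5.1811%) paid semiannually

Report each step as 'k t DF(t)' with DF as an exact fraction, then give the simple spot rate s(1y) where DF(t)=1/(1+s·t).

1 1/2 1977/2000
2 1 2401/2500
3 3/2 9199/10000
4 2 8953/10000
5 5/2 8797/10000
s(1y) = (1/(2401/2500) − 1)/(1) = 99/2401 ≈ 4.1233%

step 1 [0.5y] swap r/2=23/1977: DF=(1 − 23/1977·(0))/(1+23/1977) = 1977/2000 ≈ 0.988500
step 2 [1y] bond c/2=27/800: DF=(8209403/8000000 − 27/800·(0.988500))/(1+27/800) = 2401/2500 ≈ 0.960400
step 3 [1.5y] zero: DF = P = 9199/10000 ≈ 0.919900
step 4 [2y] bond c/2=1/40: DF=(395761/400000 − 1/40·(0.988500+0.960400+0.919900))/(1+1/40) = 8953/10000 ≈ 0.895300
step 5 [2.5y] swap r/2=1203/46438: DF=(1 − 1203/46438·(0.988500+0.960400+0.919900+0.895300))/(1+1203/46438) = 8797/10000 ≈ 0.879700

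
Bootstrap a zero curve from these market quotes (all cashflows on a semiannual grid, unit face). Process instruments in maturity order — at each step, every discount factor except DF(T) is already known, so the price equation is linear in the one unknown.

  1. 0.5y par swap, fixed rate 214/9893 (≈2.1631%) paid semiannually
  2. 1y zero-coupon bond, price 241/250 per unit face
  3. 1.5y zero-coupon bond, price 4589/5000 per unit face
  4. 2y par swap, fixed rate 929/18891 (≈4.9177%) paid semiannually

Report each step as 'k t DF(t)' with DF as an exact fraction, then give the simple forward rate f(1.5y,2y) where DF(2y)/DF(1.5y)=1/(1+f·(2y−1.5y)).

step 1 [0.5y] swap r/2=107/9893: DF=(1 − 107/9893·(0))/(1+107/9893) = 9893/10000 ≈ 0.989300
step 2 [1y] zero: DF = P = 241/250 ≈ 0.964000
step 3 [1.5y] zero: DF = P = 4589/5000 ≈ 0.917800
step 4 [2y] swap r/2=929/37782: DF=(1 − 929/37782·(0.989300+0.964000+0.917800))/(1+929/37782) = 9071/10000 ≈ 0.907100

1 1/2 9893/10000
2 1 241/250
3 3/2 4589/5000
4 2 9071/10000
f(1.5y,2y) = ((4589/5000)/(9071/10000) − 1)/(1/2) = 214/9071 ≈ 2.3592%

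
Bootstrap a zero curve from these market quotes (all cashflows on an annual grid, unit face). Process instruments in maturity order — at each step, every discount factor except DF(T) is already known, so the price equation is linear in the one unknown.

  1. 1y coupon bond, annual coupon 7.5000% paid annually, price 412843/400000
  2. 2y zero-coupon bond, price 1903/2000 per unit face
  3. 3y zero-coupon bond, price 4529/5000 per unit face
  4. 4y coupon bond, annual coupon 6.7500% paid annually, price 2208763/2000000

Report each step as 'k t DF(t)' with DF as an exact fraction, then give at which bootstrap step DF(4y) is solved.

step 1 [1y] bond c/1=3/40: DF=(412843/400000 − 3/40·(0))/(1+3/40) = 9601/10000 ≈ 0.960100
step 2 [2y] zero: DF = P = 1903/2000 ≈ 0.951500
step 3 [3y] zero: DF = P = 4529/5000 ≈ 0.905800
step 4 [4y] bond c/1=27/400: DF=(2208763/2000000 − 27/400·(0.960100+0.951500+0.905800))/(1+27/400) = 2141/2500 ≈ 0.856400

1 1 9601/10000
2 2 1903/2000
3 3 4529/5000
4 4 2141/2500
DF(4y) is solved at step 4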